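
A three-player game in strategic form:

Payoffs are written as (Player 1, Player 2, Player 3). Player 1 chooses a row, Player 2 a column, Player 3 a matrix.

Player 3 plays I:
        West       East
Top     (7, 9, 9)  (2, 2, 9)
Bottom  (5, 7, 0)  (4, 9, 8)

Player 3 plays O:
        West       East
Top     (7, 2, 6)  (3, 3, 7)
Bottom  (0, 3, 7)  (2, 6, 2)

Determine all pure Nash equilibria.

Player 1 against (West, I): payoffs 7, 5 → best response Top.
Player 1 against (West, O): payoffs 7, 0 → best response Top.
Player 1 against (East, I): payoffs 2, 4 → best response Bottom.
Player 1 against (East, O): payoffs 3, 2 → best response Top.
Player 2 against (Top, I): payoffs 9, 2 → best response West.
Player 2 against (Top, O): payoffs 2, 3 → best response East.
Player 2 against (Bottom, I): payoffs 7, 9 → best response East.
Player 2 against (Bottom, O): payoffs 3, 6 → best response East.
Player 3 against (Top, West): payoffs 9, 6 → best response I.
Player 3 against (Top, East): payoffs 9, 7 → best response I.
Player 3 against (Bottom, West): payoffs 0, 7 → best response O.
Player 3 against (Bottom, East): payoffs 8, 2 → best response I.
Mutual best responses: (Top, West, I); (Bottom, East, I).

Pure-strategy Nash equilibria: (Top, West, I), (Bottom, East, I)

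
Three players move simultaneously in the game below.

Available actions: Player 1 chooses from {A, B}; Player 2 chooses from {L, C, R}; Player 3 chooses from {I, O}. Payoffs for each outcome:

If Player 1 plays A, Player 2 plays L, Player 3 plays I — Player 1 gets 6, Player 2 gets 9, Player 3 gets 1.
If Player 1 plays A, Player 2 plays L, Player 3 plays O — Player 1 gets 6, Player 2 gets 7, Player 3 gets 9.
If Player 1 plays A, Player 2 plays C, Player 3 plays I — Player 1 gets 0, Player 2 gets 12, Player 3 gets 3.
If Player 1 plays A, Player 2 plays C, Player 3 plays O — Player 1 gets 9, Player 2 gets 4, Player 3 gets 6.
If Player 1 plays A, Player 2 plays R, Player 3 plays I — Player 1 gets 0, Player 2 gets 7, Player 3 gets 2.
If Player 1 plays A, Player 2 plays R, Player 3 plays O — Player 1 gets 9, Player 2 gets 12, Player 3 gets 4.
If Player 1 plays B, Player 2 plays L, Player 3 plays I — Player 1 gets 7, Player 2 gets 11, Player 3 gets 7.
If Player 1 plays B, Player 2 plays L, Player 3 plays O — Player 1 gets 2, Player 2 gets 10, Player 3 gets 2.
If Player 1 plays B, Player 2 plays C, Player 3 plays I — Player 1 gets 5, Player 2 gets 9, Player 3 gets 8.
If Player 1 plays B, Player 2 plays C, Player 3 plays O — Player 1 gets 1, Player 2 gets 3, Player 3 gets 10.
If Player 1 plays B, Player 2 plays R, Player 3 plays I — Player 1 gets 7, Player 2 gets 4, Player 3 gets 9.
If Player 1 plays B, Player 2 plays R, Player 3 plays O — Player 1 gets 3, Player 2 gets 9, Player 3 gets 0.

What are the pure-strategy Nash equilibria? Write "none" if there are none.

(A, L, I): Player 1 can switch to B (6 → 7). Not NE.
(A, L, O): Player 2 can switch to R (7 → 12). Not NE.
(A, C, I): Player 1 can switch to B (0 → 5). Not NE.
(A, C, O): Player 2 can switch to L (4 → 7). Not NE.
(A, R, I): Player 1 can switch to B (0 → 7). Not NE.
(A, R, O): Player 1 gets 9, best alternative 3; Player 2 gets 12, best alternative 7; Player 3 gets 4, best alternative 2. No profitable deviation — NE.
(B, L, I): Player 1 gets 7, best alternative 6; Player 2 gets 11, best alternative 9; Player 3 gets 7, best alternative 2. No profitable deviation — NE.
(B, L, O): Player 1 can switch to A (2 → 6). Not NE.
(B, C, I): Player 2 can switch to L (9 → 11). Not NE.
(B, C, O): Player 1 can switch to A (1 → 9). Not NE.
(B, R, I): Player 2 can switch to L (4 → 11). Not NE.
(B, R, O): Player 1 can switch to A (3 → 9). Not NE.

(A, R, O), (B, L, I)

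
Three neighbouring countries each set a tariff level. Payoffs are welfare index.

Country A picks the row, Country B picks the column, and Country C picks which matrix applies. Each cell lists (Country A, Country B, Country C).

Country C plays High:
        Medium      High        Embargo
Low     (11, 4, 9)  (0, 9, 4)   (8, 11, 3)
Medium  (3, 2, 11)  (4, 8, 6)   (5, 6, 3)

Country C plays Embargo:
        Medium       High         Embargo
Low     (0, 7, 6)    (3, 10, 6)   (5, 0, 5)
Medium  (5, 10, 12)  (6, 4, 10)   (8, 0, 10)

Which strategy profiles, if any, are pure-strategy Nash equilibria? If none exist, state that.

Country A against (Medium, High): payoffs 11, 3 → best response Low.
Country A against (Medium, Embargo): payoffs 0, 5 → best response Medium.
Country A against (High, High): payoffs 0, 4 → best response Medium.
Country A against (High, Embargo): payoffs 3, 6 → best response Medium.
Country A against (Embargo, High): payoffs 8, 5 → best response Low.
Country A against (Embargo, Embargo): payoffs 5, 8 → best response Medium.
Country B against (Low, High): payoffs 4, 9, 11 → best response Embargo.
Country B against (Low, Embargo): payoffs 7, 10, 0 → best response High.
Country B against (Medium, High): payoffs 2, 8, 6 → best response High.
Country B against (Medium, Embargo): payoffs 10, 4, 0 → best response Medium.
Country C against (Low, Medium): payoffs 9, 6 → best response High.
Country C against (Low, High): payoffs 4, 6 → best response Embargo.
Country C against (Low, Embargo): payoffs 3, 5 → best response Embargo.
Country C against (Medium, Medium): payoffs 11, 12 → best response Embargo.
Country C against (Medium, High): payoffs 6, 10 → best response Embargo.
Country C against (Medium, Embargo): payoffs 3, 10 → best response Embargo.
Mutual best responses: (Medium, Medium, Embargo).

The unique pure-strategy Nash equilibrium is (Medium, Medium, Embargo).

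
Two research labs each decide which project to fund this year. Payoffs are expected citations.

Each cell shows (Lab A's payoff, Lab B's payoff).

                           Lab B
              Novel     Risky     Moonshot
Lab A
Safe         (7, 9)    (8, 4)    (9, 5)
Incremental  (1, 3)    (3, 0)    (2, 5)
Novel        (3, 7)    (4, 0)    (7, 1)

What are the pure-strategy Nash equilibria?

(Safe, Novel): Lab A gets 7, best alternative 3; Lab B gets 9, best alternative 5. No profitable deviation — NE.
(Safe, Risky): Lab B can switch to Novel (4 → 9). Not NE.
(Safe, Moonshot): Lab B can switch to Novel (5 → 9). Not NE.
(Incremental, Novel): Lab A can switch to Safe (1 → 7). Not NE.
(Incremental, Risky): Lab A can switch to Safe (3 → 8). Not NE.
(Incremental, Moonshot): Lab A can switch to Safe (2 → 9). Not NE.
(Novel, Novel): Lab A can switch to Safe (3 → 7). Not NE.
(Novel, Risky): Lab A can switch to Safe (4 → 8). Not NE.
(Novel, Moonshot): Lab A can switch to Safe (7 → 9). Not NE.

Pure NE: (Safe, Novel)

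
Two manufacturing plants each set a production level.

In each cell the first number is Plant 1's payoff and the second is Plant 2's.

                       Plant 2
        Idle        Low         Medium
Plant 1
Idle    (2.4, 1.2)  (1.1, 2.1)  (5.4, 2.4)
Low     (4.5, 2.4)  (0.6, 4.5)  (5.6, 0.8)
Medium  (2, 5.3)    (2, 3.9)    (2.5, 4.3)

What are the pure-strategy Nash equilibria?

There is no pure-strategy Nash equilibrium.

(Idle, Idle): Plant 1 can switch to Low (2.4 → 4.5). Not NE.
(Idle, Low): Plant 1 can switch to Medium (1.1 → 2). Not NE.
(Idle, Medium): Plant 1 can switch to Low (5.4 → 5.6). Not NE.
(Low, Idle): Plant 2 can switch to Low (2.4 → 4.5). Not NE.
(Low, Low): Plant 1 can switch to Idle (0.6 → 1.1). Not NE.
(Low, Medium): Plant 2 can switch to Idle (0.8 → 2.4). Not NE.
(Medium, Idle): Plant 1 can switch to Idle (2 → 2.4). Not NE.
(Medium, Low): Plant 2 can switch to Idle (3.9 → 5.3). Not NE.
(Medium, Medium): Plant 1 can switch to Idle (2.5 → 5.4). Not NE.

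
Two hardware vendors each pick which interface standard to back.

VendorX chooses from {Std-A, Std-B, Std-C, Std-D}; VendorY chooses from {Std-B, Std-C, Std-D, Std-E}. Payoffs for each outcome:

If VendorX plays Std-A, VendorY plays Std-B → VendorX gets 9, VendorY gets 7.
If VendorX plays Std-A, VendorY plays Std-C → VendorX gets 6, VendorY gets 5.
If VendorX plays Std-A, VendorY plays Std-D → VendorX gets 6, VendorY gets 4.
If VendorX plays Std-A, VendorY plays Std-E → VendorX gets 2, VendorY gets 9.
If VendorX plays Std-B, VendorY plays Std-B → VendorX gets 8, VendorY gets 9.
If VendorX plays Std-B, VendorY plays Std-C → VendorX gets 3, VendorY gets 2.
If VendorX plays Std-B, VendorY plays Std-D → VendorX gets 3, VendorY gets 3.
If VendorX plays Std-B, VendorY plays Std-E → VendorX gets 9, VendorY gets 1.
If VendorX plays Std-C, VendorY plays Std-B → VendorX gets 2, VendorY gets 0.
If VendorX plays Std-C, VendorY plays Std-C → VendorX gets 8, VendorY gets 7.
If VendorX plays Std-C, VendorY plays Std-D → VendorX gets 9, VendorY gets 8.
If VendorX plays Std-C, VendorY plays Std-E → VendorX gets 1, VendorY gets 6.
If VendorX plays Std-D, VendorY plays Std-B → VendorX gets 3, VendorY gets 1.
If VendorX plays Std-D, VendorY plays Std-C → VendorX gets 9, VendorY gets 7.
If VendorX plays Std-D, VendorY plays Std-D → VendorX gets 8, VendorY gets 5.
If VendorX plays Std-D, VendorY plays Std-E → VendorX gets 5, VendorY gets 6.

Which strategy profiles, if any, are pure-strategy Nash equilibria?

The pure Nash equilibria are (Std-C, Std-D) and (Std-D, Std-C).

(Std-A, Std-B): VendorY can switch to Std-E (7 → 9). Not NE.
(Std-A, Std-C): VendorX can switch to Std-C (6 → 8). Not NE.
(Std-A, Std-D): VendorX can switch to Std-C (6 → 9). Not NE.
(Std-A, Std-E): VendorX can switch to Std-B (2 → 9). Not NE.
(Std-B, Std-B): VendorX can switch to Std-A (8 → 9). Not NE.
(Std-B, Std-C): VendorX can switch to Std-A (3 → 6). Not NE.
(Std-B, Std-D): VendorX can switch to Std-A (3 → 6). Not NE.
(Std-B, Std-E): VendorY can switch to Std-B (1 → 9). Not NE.
(Std-C, Std-B): VendorX can switch to Std-A (2 → 9). Not NE.
(Std-C, Std-C): VendorX can switch to Std-D (8 → 9). Not NE.
(Std-C, Std-D): VendorX gets 9, best alternative 8; VendorY gets 8, best alternative 7. No profitable deviation — NE.
(Std-D, Std-C): VendorX gets 9, best alternative 8; VendorY gets 7, best alternative 6. No profitable deviation — NE.
(The remaining 4 profiles each have a profitable deviation by the same check.)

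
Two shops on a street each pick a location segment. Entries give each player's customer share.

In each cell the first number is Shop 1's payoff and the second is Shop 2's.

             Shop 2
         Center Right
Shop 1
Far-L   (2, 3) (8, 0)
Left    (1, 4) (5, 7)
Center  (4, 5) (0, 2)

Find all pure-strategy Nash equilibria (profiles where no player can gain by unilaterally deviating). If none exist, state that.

For each strategy profile, look for a profitable unilateral deviation.
(Far-L, Center): Shop 1 can switch to Center (2 → 4). Not NE.
(Far-L, Right): Shop 2 can switch to Center (0 → 3). Not NE.
(Left, Center): Shop 1 can switch to Far-L (1 → 2). Not NE.
(Left, Right): Shop 1 can switch to Far-L (5 → 8). Not NE.
(Center, Center): Shop 1 gets 4, best alternative 2; Shop 2 gets 5, best alternative 2. No profitable deviation — NE.
(Center, Right): Shop 1 can switch to Far-L (0 → 8). Not NE.

The unique pure-strategy Nash equilibrium is (Center, Center).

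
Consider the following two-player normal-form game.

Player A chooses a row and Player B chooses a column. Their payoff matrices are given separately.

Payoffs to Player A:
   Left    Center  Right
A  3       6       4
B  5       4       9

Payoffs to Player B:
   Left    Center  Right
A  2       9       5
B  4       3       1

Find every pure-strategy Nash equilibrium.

The pure Nash equilibria are (A, Center) and (B, Left).

Mark each player's best response to every combination of opponents' strategies; a profile where every player is best-responding is a pure Nash equilibrium.
Player A against Left: payoffs 3, 5 → best response B.
Player A against Center: payoffs 6, 4 → best response A.
Player A against Right: payoffs 4, 9 → best response B.
Player B against A: payoffs 2, 9, 5 → best response Center.
Player B against B: payoffs 4, 3, 1 → best response Left.
Mutual best responses: (A, Center); (B, Left).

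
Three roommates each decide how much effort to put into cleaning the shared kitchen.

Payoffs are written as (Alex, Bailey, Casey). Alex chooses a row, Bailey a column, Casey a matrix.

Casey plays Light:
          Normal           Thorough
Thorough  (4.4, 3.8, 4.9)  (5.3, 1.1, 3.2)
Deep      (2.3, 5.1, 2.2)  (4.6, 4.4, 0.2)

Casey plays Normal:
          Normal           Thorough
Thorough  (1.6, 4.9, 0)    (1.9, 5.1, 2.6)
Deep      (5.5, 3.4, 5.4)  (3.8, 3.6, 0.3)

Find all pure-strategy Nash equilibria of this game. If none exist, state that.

(Thorough, Normal, Light), (Deep, Thorough, Normal)

Check each profile: it is a Nash equilibrium iff no player can strictly gain by switching unilaterally.
(Thorough, Normal, Light): Alex gets 4.4, best alternative 2.3; Bailey gets 3.8, best alternative 1.1; Casey gets 4.9, best alternative 0. No profitable deviation — NE.
(Thorough, Normal, Normal): Alex can switch to Deep (1.6 → 5.5). Not NE.
(Thorough, Thorough, Light): Bailey can switch to Normal (1.1 → 3.8). Not NE.
(Thorough, Thorough, Normal): Alex can switch to Deep (1.9 → 3.8). Not NE.
(Deep, Normal, Light): Alex can switch to Thorough (2.3 → 4.4). Not NE.
(Deep, Normal, Normal): Bailey can switch to Thorough (3.4 → 3.6). Not NE.
(Deep, Thorough, Light): Alex can switch to Thorough (4.6 → 5.3). Not NE.
(Deep, Thorough, Normal): Alex gets 3.8, best alternative 1.9; Bailey gets 3.6, best alternative 3.4; Casey gets 0.3, best alternative 0.2. No profitable deviation — NE.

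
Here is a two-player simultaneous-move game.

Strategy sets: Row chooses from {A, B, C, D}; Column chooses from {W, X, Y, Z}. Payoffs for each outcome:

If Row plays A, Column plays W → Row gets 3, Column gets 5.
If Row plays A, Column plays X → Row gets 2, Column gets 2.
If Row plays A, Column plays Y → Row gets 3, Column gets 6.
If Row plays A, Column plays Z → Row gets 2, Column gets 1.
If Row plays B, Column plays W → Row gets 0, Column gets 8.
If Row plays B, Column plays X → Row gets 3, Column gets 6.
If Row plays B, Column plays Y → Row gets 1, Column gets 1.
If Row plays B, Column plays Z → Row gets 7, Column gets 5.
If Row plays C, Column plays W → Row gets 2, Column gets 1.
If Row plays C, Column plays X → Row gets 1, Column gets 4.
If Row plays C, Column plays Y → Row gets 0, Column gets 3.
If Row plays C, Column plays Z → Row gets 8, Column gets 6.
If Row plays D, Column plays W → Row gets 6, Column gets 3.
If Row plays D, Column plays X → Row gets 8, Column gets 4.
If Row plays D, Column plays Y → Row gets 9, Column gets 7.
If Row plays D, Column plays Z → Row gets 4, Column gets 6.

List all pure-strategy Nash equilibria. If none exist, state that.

Pure-strategy Nash equilibria: (C, Z); (D, Y)

For each player, find the best response to each opponent profile; mutual best responses are the pure NE.
Row against W: payoffs 3, 0, 2, 6 → best response D.
Row against X: payoffs 2, 3, 1, 8 → best response D.
Row against Y: payoffs 3, 1, 0, 9 → best response D.
Row against Z: payoffs 2, 7, 8, 4 → best response C.
Column against A: payoffs 5, 2, 6, 1 → best response Y.
Column against B: payoffs 8, 6, 1, 5 → best response W.
Column against C: payoffs 1, 4, 3, 6 → best response Z.
Column against D: payoffs 3, 4, 7, 6 → best response Y.
Mutual best responses: (C, Z); (D, Y).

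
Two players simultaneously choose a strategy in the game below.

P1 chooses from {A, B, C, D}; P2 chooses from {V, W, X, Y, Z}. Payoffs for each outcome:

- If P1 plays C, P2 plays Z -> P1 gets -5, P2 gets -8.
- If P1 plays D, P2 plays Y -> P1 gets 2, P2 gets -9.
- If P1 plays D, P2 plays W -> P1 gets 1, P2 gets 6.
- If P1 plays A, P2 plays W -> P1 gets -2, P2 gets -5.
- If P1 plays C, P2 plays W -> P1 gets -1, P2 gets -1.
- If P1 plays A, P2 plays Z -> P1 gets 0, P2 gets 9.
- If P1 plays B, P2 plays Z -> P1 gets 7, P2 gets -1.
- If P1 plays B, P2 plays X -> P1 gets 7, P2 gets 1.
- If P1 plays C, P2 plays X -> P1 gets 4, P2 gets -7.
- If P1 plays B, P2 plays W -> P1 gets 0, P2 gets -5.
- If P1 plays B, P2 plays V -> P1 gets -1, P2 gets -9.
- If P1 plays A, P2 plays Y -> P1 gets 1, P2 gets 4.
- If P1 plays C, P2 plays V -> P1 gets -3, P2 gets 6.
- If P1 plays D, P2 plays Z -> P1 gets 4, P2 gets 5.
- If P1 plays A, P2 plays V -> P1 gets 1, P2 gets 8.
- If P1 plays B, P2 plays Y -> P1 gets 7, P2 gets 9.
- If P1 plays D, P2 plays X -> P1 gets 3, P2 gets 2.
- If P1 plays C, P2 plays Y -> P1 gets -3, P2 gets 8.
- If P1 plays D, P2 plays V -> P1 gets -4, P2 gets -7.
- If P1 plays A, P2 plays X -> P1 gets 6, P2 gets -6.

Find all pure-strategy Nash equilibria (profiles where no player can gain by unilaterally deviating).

The pure Nash equilibria are (B, Y); (D, W).

Mark each player's best response to every combination of opponents' strategies; a profile where every player is best-responding is a pure Nash equilibrium.
P1 against V: payoffs 1, -1, -3, -4 → best response A.
P1 against W: payoffs -2, 0, -1, 1 → best response D.
P1 against X: payoffs 6, 7, 4, 3 → best response B.
P1 against Y: payoffs 1, 7, -3, 2 → best response B.
P1 against Z: payoffs 0, 7, -5, 4 → best response B.
P2 against A: payoffs 8, -5, -6, 4, 9 → best response Z.
P2 against B: payoffs -9, -5, 1, 9, -1 → best response Y.
P2 against C: payoffs 6, -1, -7, 8, -8 → best response Y.
P2 against D: payoffs -7, 6, 2, -9, 5 → best response W.
Mutual best responses: (B, Y); (D, W).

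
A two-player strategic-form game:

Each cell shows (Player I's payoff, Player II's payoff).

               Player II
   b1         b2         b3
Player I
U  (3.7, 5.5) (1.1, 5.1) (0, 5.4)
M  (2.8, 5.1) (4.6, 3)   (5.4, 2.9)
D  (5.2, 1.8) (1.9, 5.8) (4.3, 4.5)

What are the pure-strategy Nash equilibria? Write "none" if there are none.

For each player, find the best response to each opponent profile; mutual best responses are the pure NE.
Player I against b1: payoffs 3.7, 2.8, 5.2 → best response D.
Player I against b2: payoffs 1.1, 4.6, 1.9 → best response M.
Player I against b3: payoffs 0, 5.4, 4.3 → best response M.
Player II against U: payoffs 5.5, 5.1, 5.4 → best response b1.
Player II against M: payoffs 5.1, 3, 2.9 → best response b1.
Player II against D: payoffs 1.8, 5.8, 4.5 → best response b2.
No profile is a mutual best response for all players.

There is no pure-strategy Nash equilibrium.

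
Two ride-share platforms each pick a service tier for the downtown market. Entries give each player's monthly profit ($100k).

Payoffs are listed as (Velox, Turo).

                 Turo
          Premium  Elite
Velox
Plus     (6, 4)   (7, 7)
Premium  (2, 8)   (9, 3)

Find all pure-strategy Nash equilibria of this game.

No pure-strategy Nash equilibrium.

Mark each player's best response to every combination of opponents' strategies; a profile where every player is best-responding is a pure Nash equilibrium.
Velox against Premium: payoffs 6, 2 → best response Plus.
Velox against Elite: payoffs 7, 9 → best response Premium.
Turo against Plus: payoffs 4, 7 → best response Elite.
Turo against Premium: payoffs 8, 3 → best response Premium.
No profile is a mutual best response for all players.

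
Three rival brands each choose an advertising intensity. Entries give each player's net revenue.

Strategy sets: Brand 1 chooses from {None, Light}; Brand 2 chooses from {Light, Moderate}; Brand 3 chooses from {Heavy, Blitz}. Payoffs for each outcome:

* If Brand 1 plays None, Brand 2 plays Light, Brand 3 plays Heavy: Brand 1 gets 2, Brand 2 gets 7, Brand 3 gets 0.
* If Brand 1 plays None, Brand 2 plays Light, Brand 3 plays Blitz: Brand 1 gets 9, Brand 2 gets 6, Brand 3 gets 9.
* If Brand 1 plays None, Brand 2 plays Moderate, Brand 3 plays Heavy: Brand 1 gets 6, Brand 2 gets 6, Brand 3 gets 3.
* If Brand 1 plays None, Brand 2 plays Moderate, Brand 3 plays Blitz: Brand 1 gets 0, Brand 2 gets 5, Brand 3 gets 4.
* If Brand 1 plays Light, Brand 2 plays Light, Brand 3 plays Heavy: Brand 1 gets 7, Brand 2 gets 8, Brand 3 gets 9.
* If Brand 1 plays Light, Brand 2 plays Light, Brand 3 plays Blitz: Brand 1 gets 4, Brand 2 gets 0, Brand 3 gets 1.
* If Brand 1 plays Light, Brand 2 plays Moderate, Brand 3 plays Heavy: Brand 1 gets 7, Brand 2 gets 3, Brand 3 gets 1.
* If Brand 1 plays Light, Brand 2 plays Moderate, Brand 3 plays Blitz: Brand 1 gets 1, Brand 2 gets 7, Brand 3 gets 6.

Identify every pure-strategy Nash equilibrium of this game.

Pure-strategy Nash equilibria: (None, Light, Blitz), (Light, Light, Heavy), (Light, Moderate, Blitz)

For each player, find the best response to each opponent profile; mutual best responses are the pure NE.
Brand 1 against (Light, Heavy): payoffs 2, 7 → best response Light.
Brand 1 against (Light, Blitz): payoffs 9, 4 → best response None.
Brand 1 against (Moderate, Heavy): payoffs 6, 7 → best response Light.
Brand 1 against (Moderate, Blitz): payoffs 0, 1 → best response Light.
Brand 2 against (None, Heavy): payoffs 7, 6 → best response Light.
Brand 2 against (None, Blitz): payoffs 6, 5 → best response Light.
Brand 2 against (Light, Heavy): payoffs 8, 3 → best response Light.
Brand 2 against (Light, Blitz): payoffs 0, 7 → best response Moderate.
Brand 3 against (None, Light): payoffs 0, 9 → best response Blitz.
Brand 3 against (None, Moderate): payoffs 3, 4 → best response Blitz.
Brand 3 against (Light, Light): payoffs 9, 1 → best response Heavy.
Brand 3 against (Light, Moderate): payoffs 1, 6 → best response Blitz.
Mutual best responses: (None, Light, Blitz); (Light, Light, Heavy); (Light, Moderate, Blitz).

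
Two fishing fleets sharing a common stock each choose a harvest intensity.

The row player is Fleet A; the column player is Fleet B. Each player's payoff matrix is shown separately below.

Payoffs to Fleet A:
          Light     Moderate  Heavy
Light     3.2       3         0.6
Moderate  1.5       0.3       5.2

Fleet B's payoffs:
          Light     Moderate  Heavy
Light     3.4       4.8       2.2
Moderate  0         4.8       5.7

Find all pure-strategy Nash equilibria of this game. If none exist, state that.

Fleet A against Light: payoffs 3.2, 1.5 → best response Light.
Fleet A against Moderate: payoffs 3, 0.3 → best response Light.
Fleet A against Heavy: payoffs 0.6, 5.2 → best response Moderate.
Fleet B against Light: payoffs 3.4, 4.8, 2.2 → best response Moderate.
Fleet B against Moderate: payoffs 0, 4.8, 5.7 → best response Heavy.
Mutual best responses: (Light, Moderate); (Moderate, Heavy).

(Light, Moderate), (Moderate, Heavy)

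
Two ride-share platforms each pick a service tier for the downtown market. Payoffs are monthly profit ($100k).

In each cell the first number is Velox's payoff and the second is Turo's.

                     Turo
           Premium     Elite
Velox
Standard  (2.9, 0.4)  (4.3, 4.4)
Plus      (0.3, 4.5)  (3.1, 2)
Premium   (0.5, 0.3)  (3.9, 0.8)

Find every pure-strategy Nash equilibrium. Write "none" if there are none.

For each player, find the best response to each opponent profile; mutual best responses are the pure NE.
Velox against Premium: payoffs 2.9, 0.3, 0.5 → best response Standard.
Velox against Elite: payoffs 4.3, 3.1, 3.9 → best response Standard.
Turo against Standard: payoffs 0.4, 4.4 → best response Elite.
Turo against Plus: payoffs 4.5, 2 → best response Premium.
Turo against Premium: payoffs 0.3, 0.8 → best response Elite.
Mutual best responses: (Standard, Elite).

(Standard, Elite)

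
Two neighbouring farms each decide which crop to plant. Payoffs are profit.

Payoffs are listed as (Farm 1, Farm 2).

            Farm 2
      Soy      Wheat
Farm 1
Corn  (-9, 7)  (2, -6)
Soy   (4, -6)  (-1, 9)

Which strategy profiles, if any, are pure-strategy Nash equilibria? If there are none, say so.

There is no pure-strategy Nash equilibrium.

(Corn, Soy): Farm 1 can switch to Soy (-9 → 4). Not NE.
(Corn, Wheat): Farm 2 can switch to Soy (-6 → 7). Not NE.
(Soy, Soy): Farm 2 can switch to Wheat (-6 → 9). Not NE.
(Soy, Wheat): Farm 1 can switch to Corn (-1 → 2). Not NE.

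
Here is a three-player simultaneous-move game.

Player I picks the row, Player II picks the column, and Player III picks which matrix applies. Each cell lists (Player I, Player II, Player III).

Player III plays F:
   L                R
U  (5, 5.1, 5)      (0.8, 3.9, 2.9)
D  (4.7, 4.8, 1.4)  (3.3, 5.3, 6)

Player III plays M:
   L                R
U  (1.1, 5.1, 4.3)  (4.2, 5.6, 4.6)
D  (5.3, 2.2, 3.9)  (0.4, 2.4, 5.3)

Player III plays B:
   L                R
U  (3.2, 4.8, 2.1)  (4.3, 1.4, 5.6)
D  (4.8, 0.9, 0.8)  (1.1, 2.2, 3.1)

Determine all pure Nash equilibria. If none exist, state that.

(U, L, F): Player I gets 5, best alternative 4.7; Player II gets 5.1, best alternative 3.9; Player III gets 5, best alternative 4.3. No profitable deviation — NE.
(U, L, M): Player I can switch to D (1.1 → 5.3). Not NE.
(U, L, B): Player I can switch to D (3.2 → 4.8). Not NE.
(U, R, F): Player I can switch to D (0.8 → 3.3). Not NE.
(U, R, M): Player III can switch to B (4.6 → 5.6). Not NE.
(U, R, B): Player II can switch to L (1.4 → 4.8). Not NE.
(D, L, F): Player I can switch to U (4.7 → 5). Not NE.
(D, L, M): Player II can switch to R (2.2 → 2.4). Not NE.
(D, L, B): Player II can switch to R (0.9 → 2.2). Not NE.
(D, R, F): Player I gets 3.3, best alternative 0.8; Player II gets 5.3, best alternative 4.8; Player III gets 6, best alternative 5.3. No profitable deviation — NE.
(The remaining 2 profiles each have a profitable deviation by the same check.)

The pure Nash equilibria are (U, L, F) and (D, R, F).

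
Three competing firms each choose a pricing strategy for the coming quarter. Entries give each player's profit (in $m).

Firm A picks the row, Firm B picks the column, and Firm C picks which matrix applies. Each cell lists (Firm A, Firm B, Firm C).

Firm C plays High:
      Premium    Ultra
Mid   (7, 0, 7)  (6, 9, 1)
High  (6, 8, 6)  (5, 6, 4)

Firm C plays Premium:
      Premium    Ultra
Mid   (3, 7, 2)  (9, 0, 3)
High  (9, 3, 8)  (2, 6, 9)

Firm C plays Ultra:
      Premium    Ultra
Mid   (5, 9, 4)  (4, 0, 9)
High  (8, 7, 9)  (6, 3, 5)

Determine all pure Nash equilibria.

The unique pure-strategy Nash equilibrium is (High, Premium, Ultra).

(Mid, Premium, High): Firm B can switch to Ultra (0 → 9). Not NE.
(Mid, Premium, Premium): Firm A can switch to High (3 → 9). Not NE.
(Mid, Premium, Ultra): Firm A can switch to High (5 → 8). Not NE.
(Mid, Ultra, High): Firm C can switch to Premium (1 → 3). Not NE.
(Mid, Ultra, Premium): Firm B can switch to Premium (0 → 7). Not NE.
(Mid, Ultra, Ultra): Firm A can switch to High (4 → 6). Not NE.
(High, Premium, High): Firm A can switch to Mid (6 → 7). Not NE.
(High, Premium, Premium): Firm B can switch to Ultra (3 → 6). Not NE.
(High, Premium, Ultra): Firm A gets 8, best alternative 5; Firm B gets 7, best alternative 3; Firm C gets 9, best alternative 8. No profitable deviation — NE.
(The remaining 3 profiles each have a profitable deviation by the same check.)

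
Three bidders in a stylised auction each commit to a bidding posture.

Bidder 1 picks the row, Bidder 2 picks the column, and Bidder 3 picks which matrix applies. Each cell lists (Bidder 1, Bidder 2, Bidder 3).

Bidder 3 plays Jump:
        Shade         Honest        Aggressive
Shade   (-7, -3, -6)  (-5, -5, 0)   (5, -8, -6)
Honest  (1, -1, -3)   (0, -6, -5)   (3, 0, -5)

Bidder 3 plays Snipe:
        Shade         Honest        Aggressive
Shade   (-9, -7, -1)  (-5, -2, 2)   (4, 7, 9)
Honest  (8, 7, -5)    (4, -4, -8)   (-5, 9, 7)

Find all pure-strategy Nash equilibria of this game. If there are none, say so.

For each player, find the best response to each opponent profile; mutual best responses are the pure NE.
Bidder 1 against (Shade, Jump): payoffs -7, 1 → best response Honest.
Bidder 1 against (Shade, Snipe): payoffs -9, 8 → best response Honest.
Bidder 1 against (Honest, Jump): payoffs -5, 0 → best response Honest.
Bidder 1 against (Honest, Snipe): payoffs -5, 4 → best response Honest.
Bidder 1 against (Aggressive, Jump): payoffs 5, 3 → best response Shade.
Bidder 1 against (Aggressive, Snipe): payoffs 4, -5 → best response Shade.
Bidder 2 against (Shade, Jump): payoffs -3, -5, -8 → best response Shade.
Bidder 2 against (Shade, Snipe): payoffs -7, -2, 7 → best response Aggressive.
Bidder 2 against (Honest, Jump): payoffs -1, -6, 0 → best response Aggressive.
Bidder 2 against (Honest, Snipe): payoffs 7, -4, 9 → best response Aggressive.
Bidder 3 against (Shade, Shade): payoffs -6, -1 → best response Snipe.
Bidder 3 against (Shade, Honest): payoffs 0, 2 → best response Snipe.
Bidder 3 against (Shade, Aggressive): payoffs -6, 9 → best response Snipe.
Bidder 3 against (Honest, Shade): payoffs -3, -5 → best response Jump.
Bidder 3 against (Honest, Honest): payoffs -5, -8 → best response Jump.
Bidder 3 against (Honest, Aggressive): payoffs -5, 7 → best response Snipe.
Mutual best responses: (Shade, Aggressive, Snipe).

(Shade, Aggressive, Snipe)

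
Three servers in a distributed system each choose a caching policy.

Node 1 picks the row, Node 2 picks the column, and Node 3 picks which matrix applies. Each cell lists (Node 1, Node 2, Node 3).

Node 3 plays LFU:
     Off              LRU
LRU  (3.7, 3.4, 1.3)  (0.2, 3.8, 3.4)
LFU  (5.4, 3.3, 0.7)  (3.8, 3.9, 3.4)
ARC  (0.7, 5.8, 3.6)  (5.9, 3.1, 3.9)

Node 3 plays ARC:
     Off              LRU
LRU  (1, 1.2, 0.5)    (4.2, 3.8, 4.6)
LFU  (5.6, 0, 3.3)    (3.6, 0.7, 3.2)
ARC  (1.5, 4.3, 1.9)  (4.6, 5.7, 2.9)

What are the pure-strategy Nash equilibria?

There is no pure-strategy Nash equilibrium.

For each player, find the best response to each opponent profile; mutual best responses are the pure NE.
Node 1 against (Off, LFU): payoffs 3.7, 5.4, 0.7 → best response LFU.
Node 1 against (Off, ARC): payoffs 1, 5.6, 1.5 → best response LFU.
Node 1 against (LRU, LFU): payoffs 0.2, 3.8, 5.9 → best response ARC.
Node 1 against (LRU, ARC): payoffs 4.2, 3.6, 4.6 → best response ARC.
Node 2 against (LRU, LFU): payoffs 3.4, 3.8 → best response LRU.
Node 2 against (LRU, ARC): payoffs 1.2, 3.8 → best response LRU.
Node 2 against (LFU, LFU): payoffs 3.3, 3.9 → best response LRU.
Node 2 against (LFU, ARC): payoffs 0, 0.7 → best response LRU.
Node 2 against (ARC, LFU): payoffs 5.8, 3.1 → best response Off.
Node 2 against (ARC, ARC): payoffs 4.3, 5.7 → best response LRU.
Node 3 against (LRU, Off): payoffs 1.3, 0.5 → best response LFU.
Node 3 against (LRU, LRU): payoffs 3.4, 4.6 → best response ARC.
Node 3 against (LFU, Off): payoffs 0.7, 3.3 → best response ARC.
Node 3 against (LFU, LRU): payoffs 3.4, 3.2 → best response LFU.
Node 3 against (ARC, Off): payoffs 3.6, 1.9 → best response LFU.
Node 3 against (ARC, LRU): payoffs 3.9, 2.9 → best response LFU.
No profile is a mutual best response for all players.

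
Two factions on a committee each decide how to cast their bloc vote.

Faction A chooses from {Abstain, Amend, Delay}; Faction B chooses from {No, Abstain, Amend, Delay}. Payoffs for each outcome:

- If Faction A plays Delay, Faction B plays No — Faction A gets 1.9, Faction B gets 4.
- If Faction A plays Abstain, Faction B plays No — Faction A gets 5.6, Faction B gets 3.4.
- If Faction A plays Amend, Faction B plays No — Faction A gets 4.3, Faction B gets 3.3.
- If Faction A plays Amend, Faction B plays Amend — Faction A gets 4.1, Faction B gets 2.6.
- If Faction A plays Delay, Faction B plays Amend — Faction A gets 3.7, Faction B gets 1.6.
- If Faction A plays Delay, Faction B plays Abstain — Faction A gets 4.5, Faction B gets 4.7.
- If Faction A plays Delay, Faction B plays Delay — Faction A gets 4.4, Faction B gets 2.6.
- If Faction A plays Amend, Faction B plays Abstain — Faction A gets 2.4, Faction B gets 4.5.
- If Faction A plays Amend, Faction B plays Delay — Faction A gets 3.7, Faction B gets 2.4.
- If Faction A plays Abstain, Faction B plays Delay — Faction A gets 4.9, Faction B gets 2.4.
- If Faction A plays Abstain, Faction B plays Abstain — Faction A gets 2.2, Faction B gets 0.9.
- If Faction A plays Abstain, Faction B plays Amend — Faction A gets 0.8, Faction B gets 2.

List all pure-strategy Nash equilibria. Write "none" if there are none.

For each strategy profile, look for a profitable unilateral deviation.
(Abstain, No): Faction A gets 5.6, best alternative 4.3; Faction B gets 3.4, best alternative 2.4. No profitable deviation — NE.
(Abstain, Abstain): Faction A can switch to Amend (2.2 → 2.4). Not NE.
(Abstain, Amend): Faction A can switch to Amend (0.8 → 4.1). Not NE.
(Abstain, Delay): Faction B can switch to No (2.4 → 3.4). Not NE.
(Amend, No): Faction A can switch to Abstain (4.3 → 5.6). Not NE.
(Amend, Abstain): Faction A can switch to Delay (2.4 → 4.5). Not NE.
(Amend, Amend): Faction B can switch to No (2.6 → 3.3). Not NE.
(Amend, Delay): Faction A can switch to Abstain (3.7 → 4.9). Not NE.
(Delay, No): Faction A can switch to Abstain (1.9 → 5.6). Not NE.
(Delay, Abstain): Faction A gets 4.5, best alternative 2.4; Faction B gets 4.7, best alternative 4. No profitable deviation — NE.
(The remaining 2 profiles each have a profitable deviation by the same check.)

The pure Nash equilibria are (Abstain, No) and (Delay, Abstain).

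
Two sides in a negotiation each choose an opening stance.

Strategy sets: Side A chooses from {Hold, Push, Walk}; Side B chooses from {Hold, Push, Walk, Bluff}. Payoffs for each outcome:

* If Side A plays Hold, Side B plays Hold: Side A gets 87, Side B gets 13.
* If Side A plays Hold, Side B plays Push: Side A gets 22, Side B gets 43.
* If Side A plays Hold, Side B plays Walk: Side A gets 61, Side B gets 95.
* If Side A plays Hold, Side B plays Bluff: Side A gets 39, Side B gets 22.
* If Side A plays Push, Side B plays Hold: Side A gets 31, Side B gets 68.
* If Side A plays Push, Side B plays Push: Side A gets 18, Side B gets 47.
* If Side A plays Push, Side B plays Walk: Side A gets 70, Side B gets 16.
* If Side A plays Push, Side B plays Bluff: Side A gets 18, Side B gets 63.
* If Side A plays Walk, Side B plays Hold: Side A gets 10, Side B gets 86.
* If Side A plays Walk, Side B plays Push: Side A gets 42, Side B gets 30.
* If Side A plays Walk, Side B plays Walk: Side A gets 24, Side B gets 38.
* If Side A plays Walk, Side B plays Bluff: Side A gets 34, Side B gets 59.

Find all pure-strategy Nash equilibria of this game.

Mark each player's best response to every combination of opponents' strategies; a profile where every player is best-responding is a pure Nash equilibrium.
Side A against Hold: payoffs 87, 31, 10 → best response Hold.
Side A against Push: payoffs 22, 18, 42 → best response Walk.
Side A against Walk: payoffs 61, 70, 24 → best response Push.
Side A against Bluff: payoffs 39, 18, 34 → best response Hold.
Side B against Hold: payoffs 13, 43, 95, 22 → best response Walk.
Side B against Push: payoffs 68, 47, 16, 63 → best response Hold.
Side B against Walk: payoffs 86, 30, 38, 59 → best response Hold.
No profile is a mutual best response for all players.

No pure-strategy Nash equilibrium.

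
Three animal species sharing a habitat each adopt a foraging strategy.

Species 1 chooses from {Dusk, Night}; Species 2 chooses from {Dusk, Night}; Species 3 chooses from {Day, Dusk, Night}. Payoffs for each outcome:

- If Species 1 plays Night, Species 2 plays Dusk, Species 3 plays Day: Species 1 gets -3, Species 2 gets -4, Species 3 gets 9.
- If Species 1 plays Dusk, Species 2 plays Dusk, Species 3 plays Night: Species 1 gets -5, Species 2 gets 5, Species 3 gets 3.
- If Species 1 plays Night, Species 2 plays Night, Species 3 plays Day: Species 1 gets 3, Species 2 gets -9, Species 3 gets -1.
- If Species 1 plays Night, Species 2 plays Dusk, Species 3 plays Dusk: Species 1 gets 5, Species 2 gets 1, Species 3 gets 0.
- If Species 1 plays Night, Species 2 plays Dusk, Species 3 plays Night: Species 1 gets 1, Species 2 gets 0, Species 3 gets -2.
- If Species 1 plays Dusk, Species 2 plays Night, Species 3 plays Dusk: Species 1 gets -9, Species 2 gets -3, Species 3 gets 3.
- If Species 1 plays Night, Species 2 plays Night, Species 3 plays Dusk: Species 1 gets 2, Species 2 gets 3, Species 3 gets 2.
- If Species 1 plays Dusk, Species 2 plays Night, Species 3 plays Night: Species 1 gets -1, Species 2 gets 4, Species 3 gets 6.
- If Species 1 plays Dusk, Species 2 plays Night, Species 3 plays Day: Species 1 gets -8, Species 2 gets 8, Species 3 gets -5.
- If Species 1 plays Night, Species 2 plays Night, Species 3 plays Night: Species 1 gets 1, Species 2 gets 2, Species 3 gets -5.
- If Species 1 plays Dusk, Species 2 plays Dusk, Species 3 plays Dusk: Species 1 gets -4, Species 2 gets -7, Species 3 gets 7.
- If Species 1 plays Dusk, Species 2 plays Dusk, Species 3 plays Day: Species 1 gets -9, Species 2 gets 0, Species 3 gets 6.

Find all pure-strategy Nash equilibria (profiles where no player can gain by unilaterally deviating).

(Dusk, Dusk, Day): Species 1 can switch to Night (-9 → -3). Not NE.
(Dusk, Dusk, Dusk): Species 1 can switch to Night (-4 → 5). Not NE.
(Dusk, Dusk, Night): Species 1 can switch to Night (-5 → 1). Not NE.
(Dusk, Night, Day): Species 1 can switch to Night (-8 → 3). Not NE.
(Dusk, Night, Dusk): Species 1 can switch to Night (-9 → 2). Not NE.
(Dusk, Night, Night): Species 1 can switch to Night (-1 → 1). Not NE.
(Night, Dusk, Day): Species 1 gets -3, best alternative -9; Species 2 gets -4, best alternative -9; Species 3 gets 9, best alternative 0. No profitable deviation — NE.
(Night, Dusk, Dusk): Species 2 can switch to Night (1 → 3). Not NE.
(Night, Dusk, Night): Species 2 can switch to Night (0 → 2). Not NE.
(Night, Night, Day): Species 2 can switch to Dusk (-9 → -4). Not NE.
(Night, Night, Dusk): Species 1 gets 2, best alternative -9; Species 2 gets 3, best alternative 1; Species 3 gets 2, best alternative -1. No profitable deviation — NE.
(Night, Night, Night): Species 3 can switch to Day (-5 → -1). Not NE.

(Night, Dusk, Day); (Night, Night, Dusk)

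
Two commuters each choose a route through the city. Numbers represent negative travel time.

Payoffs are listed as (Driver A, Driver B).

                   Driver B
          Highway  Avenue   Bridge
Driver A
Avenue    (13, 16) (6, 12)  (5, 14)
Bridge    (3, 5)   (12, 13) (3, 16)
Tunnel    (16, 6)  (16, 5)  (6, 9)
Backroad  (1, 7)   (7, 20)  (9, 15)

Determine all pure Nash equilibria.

There is no pure-strategy Nash equilibrium.

(Avenue, Highway): Driver A can switch to Tunnel (13 → 16). Not NE.
(Avenue, Avenue): Driver A can switch to Bridge (6 → 12). Not NE.
(Avenue, Bridge): Driver A can switch to Tunnel (5 → 6). Not NE.
(Bridge, Highway): Driver A can switch to Avenue (3 → 13). Not NE.
(Bridge, Avenue): Driver A can switch to Tunnel (12 → 16). Not NE.
(Bridge, Bridge): Driver A can switch to Avenue (3 → 5). Not NE.
(Tunnel, Highway): Driver B can switch to Bridge (6 → 9). Not NE.
(Tunnel, Avenue): Driver B can switch to Highway (5 → 6). Not NE.
(Tunnel, Bridge): Driver A can switch to Backroad (6 → 9). Not NE.
(Backroad, Highway): Driver A can switch to Avenue (1 → 13). Not NE.
(Backroad, Avenue): Driver A can switch to Bridge (7 → 12). Not NE.
(Backroad, Bridge): Driver B can switch to Avenue (15 → 20). Not NE.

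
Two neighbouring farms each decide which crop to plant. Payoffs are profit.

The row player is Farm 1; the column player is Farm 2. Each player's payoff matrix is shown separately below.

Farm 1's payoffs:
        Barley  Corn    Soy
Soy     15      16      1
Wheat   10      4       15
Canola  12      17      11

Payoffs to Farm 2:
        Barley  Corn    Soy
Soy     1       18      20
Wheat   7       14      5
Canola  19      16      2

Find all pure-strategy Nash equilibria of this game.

No pure-strategy Nash equilibrium.

Mark each player's best response to every combination of opponents' strategies; a profile where every player is best-responding is a pure Nash equilibrium.
Farm 1 against Barley: payoffs 15, 10, 12 → best response Soy.
Farm 1 against Corn: payoffs 16, 4, 17 → best response Canola.
Farm 1 against Soy: payoffs 1, 15, 11 → best response Wheat.
Farm 2 against Soy: payoffs 1, 18, 20 → best response Soy.
Farm 2 against Wheat: payoffs 7, 14, 5 → best response Corn.
Farm 2 against Canola: payoffs 19, 16, 2 → best response Barley.
No profile is a mutual best response for all players.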